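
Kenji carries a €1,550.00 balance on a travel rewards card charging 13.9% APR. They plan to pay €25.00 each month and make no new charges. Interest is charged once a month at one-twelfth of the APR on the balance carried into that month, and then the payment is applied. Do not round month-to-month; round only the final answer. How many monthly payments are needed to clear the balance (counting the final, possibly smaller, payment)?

Monthly rate r = 13.9%/12 = 1.15833% = 0.0115833.
Recurrence: B ← B·(1+r) − €25.00.
Month 1: interest €17.95; balance after payment €1,542.95.
Month 2: interest €17.87; balance after payment €1,535.83.
Closed form: n = −ln(1 − rB₀/P)/ln(1+r) = −ln(0.28183)/ln(1.01158) ≈ 109.965, so the balance reaches zero during payment 110.

110 months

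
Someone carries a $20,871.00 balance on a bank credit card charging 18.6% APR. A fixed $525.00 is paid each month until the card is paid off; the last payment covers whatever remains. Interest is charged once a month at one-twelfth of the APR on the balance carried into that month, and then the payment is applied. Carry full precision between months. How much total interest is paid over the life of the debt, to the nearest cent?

Monthly rate r = 18.6%/12 = 1.55% = 0.0155.
Payoff takes n = ⌈−ln(1 − rB₀/P)/ln(1+r)⌉ = ⌈62.259⌉ = 63 payments; the last is $136.73.
Total paid = 62·$525.00 + $136.73 = $32,686.73.
Total interest = total paid − principal = $32,686.73 − $20,871.00 = $11,815.73.

$11,815.73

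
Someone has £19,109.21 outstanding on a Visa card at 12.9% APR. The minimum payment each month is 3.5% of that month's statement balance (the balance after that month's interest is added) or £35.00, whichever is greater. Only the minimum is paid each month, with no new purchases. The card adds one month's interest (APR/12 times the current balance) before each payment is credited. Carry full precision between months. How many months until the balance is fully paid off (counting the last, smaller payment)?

153 months

Monthly rate r = 12.9%/12 = 1.075% = 0.01075.
While 3.5% of the post-interest balance exceeds £35.00, each month B ← (B·(1+r))·(1 − 0.035), i.e. B shrinks by the factor (1+r)·0.965 = 0.97537.
This holds for months 1–119. Entering month 120 the balance is £983.10; 3.5% of the post-interest balance is now below £35.00, so the flat £35.00 minimum applies from here.
From month 120 a fixed £35.00 at rate r clears £983.10 in 34 more payments. Total: 119 + 34 = 153 months.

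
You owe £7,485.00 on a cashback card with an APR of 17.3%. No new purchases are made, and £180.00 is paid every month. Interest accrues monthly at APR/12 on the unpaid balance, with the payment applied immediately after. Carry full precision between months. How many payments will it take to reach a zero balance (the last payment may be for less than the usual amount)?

Monthly rate r = 17.3%/12 = 1.44167% = 0.0144167.
Recurrence: B ← B·(1+r) − £180.00.
Month 1: interest £107.91; balance after payment £7,412.91.
Month 2: interest £106.87; balance after payment £7,339.78.
Closed form: n = −ln(1 − rB₀/P)/ln(1+r) = −ln(0.40051)/ln(1.01442) ≈ 63.926, so the balance reaches zero during payment 64.

64 months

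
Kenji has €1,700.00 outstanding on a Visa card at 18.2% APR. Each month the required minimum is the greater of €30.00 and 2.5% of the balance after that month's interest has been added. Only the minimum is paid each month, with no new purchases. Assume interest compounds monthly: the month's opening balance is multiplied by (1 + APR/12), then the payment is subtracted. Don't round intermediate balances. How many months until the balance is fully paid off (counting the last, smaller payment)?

Monthly rate r = 18.2%/12 = 1.51667% = 0.0151667.
While 2.5% of the post-interest balance exceeds €30.00, each month B ← (B·(1+r))·(1 − 0.025), i.e. B shrinks by the factor (1+r)·0.975 = 0.98979.
This holds for months 1–36. Entering month 37 the balance is €1,174.79; 2.5% of the post-interest balance is now below €30.00, so the flat €30.00 minimum applies from here.
From month 37 a fixed €30.00 at rate r clears €1,174.79 in 60 more payments. Total: 36 + 60 = 96 months.

96 months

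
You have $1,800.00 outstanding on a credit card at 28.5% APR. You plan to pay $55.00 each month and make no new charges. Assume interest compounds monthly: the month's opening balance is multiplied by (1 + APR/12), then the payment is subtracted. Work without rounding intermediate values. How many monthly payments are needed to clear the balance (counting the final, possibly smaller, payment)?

64 payments

Monthly rate r = 28.5%/12 = 2.375% = 0.02375.
Recurrence: B ← B·(1+r) − $55.00.
Month 1: interest $42.75; balance after payment $1,787.75.
Month 2: interest $42.46; balance after payment $1,775.21.
Closed form: n = −ln(1 − rB₀/P)/ln(1+r) = −ln(0.22273)/ln(1.02375) ≈ 63.982, so the balance reaches zero during payment 64.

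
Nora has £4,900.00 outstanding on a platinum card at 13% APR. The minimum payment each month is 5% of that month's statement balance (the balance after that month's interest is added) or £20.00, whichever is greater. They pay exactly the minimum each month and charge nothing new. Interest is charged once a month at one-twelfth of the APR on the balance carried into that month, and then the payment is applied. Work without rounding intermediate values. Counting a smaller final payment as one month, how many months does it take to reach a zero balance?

85 months

Monthly rate r = 13%/12 = 1.08333% = 0.0108333.
While 5% of the post-interest balance exceeds £20.00, each month B ← (B·(1+r))·(1 − 0.05), i.e. B shrinks by the factor (1+r)·0.95 = 0.96029.
This holds for months 1–63. Entering month 64 the balance is £381.59; 5% of the post-interest balance is now below £20.00, so the flat £20.00 minimum applies from here.
From month 64 a fixed £20.00 at rate r clears £381.59 in 22 more payments. Total: 63 + 22 = 85 months.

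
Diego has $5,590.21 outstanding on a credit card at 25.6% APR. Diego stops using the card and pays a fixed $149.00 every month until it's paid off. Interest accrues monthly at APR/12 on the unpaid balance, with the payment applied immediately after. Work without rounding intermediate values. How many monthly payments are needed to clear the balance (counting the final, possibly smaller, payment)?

77 months

Monthly rate r = 25.6%/12 = 2.13333% = 0.0213333.
Recurrence: B ← B·(1+r) − $149.00.
Month 1: interest $119.26; balance after payment $5,560.47.
Month 2: interest $118.62; balance after payment $5,530.09.
Closed form: n = −ln(1 − rB₀/P)/ln(1+r) = −ln(0.19961)/ln(1.02133) ≈ 76.336, so the balance reaches zero during payment 77.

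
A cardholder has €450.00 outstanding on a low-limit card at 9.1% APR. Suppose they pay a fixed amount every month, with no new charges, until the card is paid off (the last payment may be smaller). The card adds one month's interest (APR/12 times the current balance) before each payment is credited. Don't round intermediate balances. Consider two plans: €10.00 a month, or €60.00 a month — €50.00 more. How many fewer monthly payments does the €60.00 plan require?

48 fewer payments

Monthly rate r = 9.1%/12 = 0.758333% = 0.00758333.
At €10.00/mo: n = ⌈−ln(1 − rB₀/P)/ln(1+r)⌉ = 56 payments (last €2.52); total interest = total paid − €450.00 = €102.52.
At €60.00/mo: 8 payments (last €45.10); total interest €15.10.
Payments saved = 56 − 8 = 48.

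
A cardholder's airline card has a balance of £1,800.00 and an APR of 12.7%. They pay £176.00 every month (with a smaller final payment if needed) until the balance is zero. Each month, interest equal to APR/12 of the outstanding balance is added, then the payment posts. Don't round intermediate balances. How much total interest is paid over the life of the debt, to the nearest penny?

£115.23

Monthly rate r = 12.7%/12 = 1.05833% = 0.0105833.
Payoff takes n = ⌈−ln(1 − rB₀/P)/ln(1+r)⌉ = ⌈10.881⌉ = 11 payments; the last is £155.23.
Total paid = 10·£176.00 + £155.23 = £1,915.23.
Total interest = total paid − principal = £1,915.23 − £1,800.00 = £115.23.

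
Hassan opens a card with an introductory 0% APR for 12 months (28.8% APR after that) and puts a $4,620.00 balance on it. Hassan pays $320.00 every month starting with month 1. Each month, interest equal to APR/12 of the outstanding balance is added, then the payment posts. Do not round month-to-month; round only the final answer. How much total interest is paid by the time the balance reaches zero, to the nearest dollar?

$34

Promo months 1–12 at r₀ = 0%/12 = 0; months 13+ at r₁ = 28.8%/12 = 0.024.
After month 12 (no interest yet): B = $4,620.00 − 12·$320.00 = $780.00.
Then at r₁ with $320.00/mo: n₂ = −ln(1 − r₁·B/P)/ln(1+r₁) ≈ 2.54 → 3 more payments.
Total paid = 14·$320.00 + $174.29 = $4,654.29; interest = $4,654.29 − $4,620.00 = $34.29.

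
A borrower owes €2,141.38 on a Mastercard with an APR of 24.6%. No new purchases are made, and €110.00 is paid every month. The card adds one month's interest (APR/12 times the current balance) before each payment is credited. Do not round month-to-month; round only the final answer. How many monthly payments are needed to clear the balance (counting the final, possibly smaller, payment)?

Monthly rate r = 24.6%/12 = 2.05% = 0.0205.
Recurrence: B ← B·(1+r) − €110.00.
Month 1: interest €43.90; balance after payment €2,075.28.
Month 2: interest €42.54; balance after payment €2,007.82.
Closed form: n = −ln(1 − rB₀/P)/ln(1+r) = −ln(0.60092)/ln(1.0205) ≈ 25.097, so the balance reaches zero during payment 26.

26 payments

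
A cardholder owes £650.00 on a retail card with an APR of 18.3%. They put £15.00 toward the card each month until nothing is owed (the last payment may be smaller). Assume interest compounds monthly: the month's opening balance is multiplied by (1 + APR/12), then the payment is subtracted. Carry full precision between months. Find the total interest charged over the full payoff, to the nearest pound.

£422

Monthly rate r = 18.3%/12 = 1.525% = 0.01525.
Payoff takes n = ⌈−ln(1 − rB₀/P)/ln(1+r)⌉ = ⌈71.442⌉ = 72 payments; the last is £6.66.
Total paid = 71·£15.00 + £6.66 = £1,071.66.
Total interest = total paid − principal = £1,071.66 − £650.00 = £421.66.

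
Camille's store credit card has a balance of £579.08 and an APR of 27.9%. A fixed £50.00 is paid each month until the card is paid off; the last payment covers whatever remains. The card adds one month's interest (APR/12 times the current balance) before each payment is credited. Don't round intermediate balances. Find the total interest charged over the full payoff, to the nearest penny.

£103.52

Monthly rate r = 27.9%/12 = 2.325% = 0.02325.
Payoff takes n = ⌈−ln(1 − rB₀/P)/ln(1+r)⌉ = ⌈13.649⌉ = 14 payments; the last is £32.60.
Total paid = 13·£50.00 + £32.60 = £682.60.
Total interest = total paid − principal = £682.60 − £579.08 = £103.52.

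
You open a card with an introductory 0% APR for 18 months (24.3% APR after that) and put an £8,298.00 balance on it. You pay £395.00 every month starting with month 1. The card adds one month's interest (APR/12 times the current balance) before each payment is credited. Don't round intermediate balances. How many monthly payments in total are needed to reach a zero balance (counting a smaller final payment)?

22 payments

Promo months 1–18 at r₀ = 0%/12 = 0; months 19+ at r₁ = 24.3%/12 = 0.02025.
After month 18 (no interest yet): B = £8,298.00 − 18·£395.00 = £1,188.00.
Then at r₁ with £395.00/mo: n₂ = −ln(1 − r₁·B/P)/ln(1+r₁) ≈ 3.13 → 4 more payments.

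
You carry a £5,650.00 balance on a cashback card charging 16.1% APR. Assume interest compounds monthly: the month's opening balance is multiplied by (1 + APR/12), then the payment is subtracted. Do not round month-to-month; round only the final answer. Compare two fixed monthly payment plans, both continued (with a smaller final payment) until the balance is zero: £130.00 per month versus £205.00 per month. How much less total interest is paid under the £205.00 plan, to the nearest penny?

£1,432.75

Monthly rate r = 16.1%/12 = 1.34167% = 0.0134167.
At £130.00/mo: n = ⌈−ln(1 − rB₀/P)/ln(1+r)⌉ = 66 payments (last £84.53); total interest = total paid − £5,650.00 = £2,884.53.
At £205.00/mo: 35 payments (last £131.78); total interest £1,451.78.
Interest saved = £2,884.53 − £1,451.78 = £1,432.75.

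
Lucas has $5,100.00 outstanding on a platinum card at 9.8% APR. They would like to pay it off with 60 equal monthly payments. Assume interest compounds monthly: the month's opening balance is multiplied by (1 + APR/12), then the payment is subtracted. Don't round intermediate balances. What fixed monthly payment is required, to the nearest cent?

$107.86

Monthly rate r = 9.8%/12 = 0.816667% = 0.00816667.
Level-payment amortization: P = B₀·r / (1 − (1+r)^(−n)) = 5100.00·0.00816667 / (1 − 1.00817^(−60)).
Denominator 1 − (1+r)^(−60) = 0.386153262.
P = 41.65 / 0.386153262 ≈ 107.86.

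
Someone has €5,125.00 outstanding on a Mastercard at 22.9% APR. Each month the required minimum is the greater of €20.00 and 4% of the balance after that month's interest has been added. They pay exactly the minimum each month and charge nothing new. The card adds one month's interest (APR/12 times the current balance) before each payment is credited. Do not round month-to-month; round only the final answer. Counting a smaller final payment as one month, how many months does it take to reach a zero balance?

Monthly rate r = 22.9%/12 = 1.90833% = 0.0190833.
While 4% of the post-interest balance exceeds €20.00, each month B ← (B·(1+r))·(1 − 0.04), i.e. B shrinks by the factor (1+r)·0.96 = 0.97832.
This holds for months 1–108. Entering month 109 the balance is €480.43; 4% of the post-interest balance is now below €20.00, so the flat €20.00 minimum applies from here.
From month 109 a fixed €20.00 at rate r clears €480.43 in 33 more payments. Total: 108 + 33 = 141 months.

141 months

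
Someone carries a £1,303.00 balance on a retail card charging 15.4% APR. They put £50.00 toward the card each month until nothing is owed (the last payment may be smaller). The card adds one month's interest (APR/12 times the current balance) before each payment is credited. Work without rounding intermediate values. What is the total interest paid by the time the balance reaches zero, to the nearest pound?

Monthly rate r = 15.4%/12 = 1.28333% = 0.0128333.
Payoff takes n = ⌈−ln(1 − rB₀/P)/ln(1+r)⌉ = ⌈31.927⌉ = 32 payments; the last is £46.37.
Total paid = 31·£50.00 + £46.37 = £1,596.37.
Total interest = total paid − principal = £1,596.37 − £1,303.00 = £293.37.

£293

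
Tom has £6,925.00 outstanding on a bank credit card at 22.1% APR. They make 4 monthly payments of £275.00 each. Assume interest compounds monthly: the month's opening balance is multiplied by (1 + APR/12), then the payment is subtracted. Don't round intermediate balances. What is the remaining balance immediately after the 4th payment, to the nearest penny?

£6,318.65

Monthly rate r = 22.1%/12 = 1.84167% = 0.0184167.
Each month: B ← B·(1+r) − £275.00.
Month 1: interest £127.54; balance after payment £6,777.54.
Month 2: interest £124.82; balance after payment £6,627.36.
Month 3: interest £122.05; balance after payment £6,474.41.
Month 4: interest £119.24; balance after payment £6,318.65.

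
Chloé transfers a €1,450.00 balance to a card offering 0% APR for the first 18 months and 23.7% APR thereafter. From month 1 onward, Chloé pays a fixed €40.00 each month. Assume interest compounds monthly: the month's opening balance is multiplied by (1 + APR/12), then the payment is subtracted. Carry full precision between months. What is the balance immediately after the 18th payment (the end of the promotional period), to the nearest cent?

€730.00

Promo months 1–18 at r₀ = 0%/12 = 0; months 19+ at r₁ = 23.7%/12 = 0.01975.
After month 18 (no interest yet): B = €1,450.00 − 18·€40.00 = €730.00.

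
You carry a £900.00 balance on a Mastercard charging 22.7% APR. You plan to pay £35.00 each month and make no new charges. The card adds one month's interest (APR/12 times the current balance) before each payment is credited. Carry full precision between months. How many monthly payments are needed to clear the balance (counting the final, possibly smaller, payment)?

36 payments

Monthly rate r = 22.7%/12 = 1.89167% = 0.0189167.
Recurrence: B ← B·(1+r) − £35.00.
Month 1: interest £17.02; balance after payment £882.02.
Month 2: interest £16.68; balance after payment £863.71.
Closed form: n = −ln(1 − rB₀/P)/ln(1+r) = −ln(0.51357)/ln(1.01892) ≈ 35.559, so the balance reaches zero during payment 36.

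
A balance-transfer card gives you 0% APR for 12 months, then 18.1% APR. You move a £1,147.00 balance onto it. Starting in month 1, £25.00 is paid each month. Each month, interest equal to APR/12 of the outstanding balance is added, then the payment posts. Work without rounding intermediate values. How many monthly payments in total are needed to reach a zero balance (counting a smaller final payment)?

60 months

Promo months 1–12 at r₀ = 0%/12 = 0; months 13+ at r₁ = 18.1%/12 = 0.0150833.
After month 12 (no interest yet): B = £1,147.00 − 12·£25.00 = £847.00.
Then at r₁ with £25.00/mo: n₂ = −ln(1 − r₁·B/P)/ln(1+r₁) ≈ 47.79 → 48 more payments.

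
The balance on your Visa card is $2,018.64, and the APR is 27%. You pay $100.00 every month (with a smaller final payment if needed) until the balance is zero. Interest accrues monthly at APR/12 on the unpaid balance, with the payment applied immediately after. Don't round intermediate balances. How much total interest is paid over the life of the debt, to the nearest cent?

$702.78

Monthly rate r = 27%/12 = 2.25% = 0.0225.
Payoff takes n = ⌈−ln(1 − rB₀/P)/ln(1+r)⌉ = ⌈27.212⌉ = 28 payments; the last is $21.42.
Total paid = 27·$100.00 + $21.42 = $2,721.42.
Total interest = total paid − principal = $2,721.42 − $2,018.64 = $702.78.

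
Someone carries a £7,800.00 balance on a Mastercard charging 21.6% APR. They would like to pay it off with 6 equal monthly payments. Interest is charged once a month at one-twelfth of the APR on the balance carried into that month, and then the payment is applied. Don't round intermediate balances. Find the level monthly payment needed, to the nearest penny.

£1,383.12

Monthly rate r = 21.6%/12 = 1.8% = 0.018.
Level-payment amortization: P = B₀·r / (1 − (1+r)^(−n)) = 7800.00·0.018 / (1 − 1.018^(−6)).
Denominator 1 − (1+r)^(−6) = 0.101509826.
P = 140.4 / 0.101509826 ≈ 1383.12.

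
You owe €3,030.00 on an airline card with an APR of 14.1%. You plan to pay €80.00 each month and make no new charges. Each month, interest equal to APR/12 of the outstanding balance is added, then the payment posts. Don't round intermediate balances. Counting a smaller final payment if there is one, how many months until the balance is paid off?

51 payments

Monthly rate r = 14.1%/12 = 1.175% = 0.01175.
Recurrence: B ← B·(1+r) − €80.00.
Month 1: interest €35.60; balance after payment €2,985.60.
Month 2: interest €35.08; balance after payment €2,940.68.
Closed form: n = −ln(1 − rB₀/P)/ln(1+r) = −ln(0.55497)/ln(1.01175) ≈ 50.408, so the balance reaches zero during payment 51.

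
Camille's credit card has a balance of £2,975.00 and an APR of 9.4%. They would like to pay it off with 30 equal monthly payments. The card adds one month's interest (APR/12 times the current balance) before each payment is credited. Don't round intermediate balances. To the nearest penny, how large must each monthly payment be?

Monthly rate r = 9.4%/12 = 0.783333% = 0.00783333.
Level-payment amortization: P = B₀·r / (1 − (1+r)^(−n)) = 2975.00·0.00783333 / (1 − 1.00783^(−30)).
Denominator 1 − (1+r)^(−30) = 0.208704942.
P = 23.3042 / 0.208704942 ≈ 111.66.

£111.66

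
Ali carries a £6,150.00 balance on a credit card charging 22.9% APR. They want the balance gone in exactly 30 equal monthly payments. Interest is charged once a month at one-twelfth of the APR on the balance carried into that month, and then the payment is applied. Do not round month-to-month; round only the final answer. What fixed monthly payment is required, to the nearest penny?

Monthly rate r = 22.9%/12 = 1.90833% = 0.0190833.
Level-payment amortization: P = B₀·r / (1 − (1+r)^(−n)) = 6150.00·0.0190833 / (1 − 1.01908^(−30)).
Denominator 1 − (1+r)^(−30) = 0.432835511.
P = 117.362 / 0.432835511 ≈ 271.15.

£271.15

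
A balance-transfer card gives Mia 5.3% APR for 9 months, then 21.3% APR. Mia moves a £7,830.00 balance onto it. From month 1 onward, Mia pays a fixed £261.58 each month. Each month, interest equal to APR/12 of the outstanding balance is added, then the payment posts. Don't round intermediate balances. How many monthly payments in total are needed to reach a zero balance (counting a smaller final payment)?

Promo months 1–9 at r₀ = 5.3%/12 = 0.00441667; months 10+ at r₁ = 21.3%/12 = 0.01775.
After month 9: iterate B ← B·(1+r₀) − £261.58 for 9 months → £5,750.56.
Then at r₁ with £261.58/mo: n₂ = −ln(1 − r₁·B/P)/ln(1+r₁) ≈ 28.11 → 29 more payments.

38 months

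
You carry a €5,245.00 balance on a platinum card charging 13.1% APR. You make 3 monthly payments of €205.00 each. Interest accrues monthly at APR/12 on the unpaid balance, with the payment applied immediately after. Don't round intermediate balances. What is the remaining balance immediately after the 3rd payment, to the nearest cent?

€4,796.92

Monthly rate r = 13.1%/12 = 1.09167% = 0.0109167.
Each month: B ← B·(1+r) − €205.00.
Month 1: interest €57.26; balance after payment €5,097.26.
Month 2: interest €55.65; balance after payment €4,947.90.
Month 3: interest €54.01; balance after payment €4,796.92.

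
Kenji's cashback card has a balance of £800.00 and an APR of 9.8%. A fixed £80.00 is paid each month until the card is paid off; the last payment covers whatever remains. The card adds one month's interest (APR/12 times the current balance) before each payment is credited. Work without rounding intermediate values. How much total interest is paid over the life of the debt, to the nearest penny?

Monthly rate r = 9.8%/12 = 0.816667% = 0.00816667.
Payoff takes n = ⌈−ln(1 − rB₀/P)/ln(1+r)⌉ = ⌈10.475⌉ = 11 payments; the last is £38.05.
Total paid = 10·£80.00 + £38.05 = £838.05.
Total interest = total paid − principal = £838.05 − £800.00 = £38.05.

£38.05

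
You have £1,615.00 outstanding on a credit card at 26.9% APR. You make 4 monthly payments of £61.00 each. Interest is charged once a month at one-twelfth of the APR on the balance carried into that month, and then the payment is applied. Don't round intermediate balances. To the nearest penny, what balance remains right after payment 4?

Monthly rate r = 26.9%/12 = 2.24167% = 0.0224167.
Each month: B ← B·(1+r) − £61.00.
Month 1: interest £36.20; balance after payment £1,590.20.
Month 2: interest £35.65; balance after payment £1,564.85.
Month 3: interest £35.08; balance after payment £1,538.93.
Month 4: interest £34.50; balance after payment £1,512.43.

£1,512.43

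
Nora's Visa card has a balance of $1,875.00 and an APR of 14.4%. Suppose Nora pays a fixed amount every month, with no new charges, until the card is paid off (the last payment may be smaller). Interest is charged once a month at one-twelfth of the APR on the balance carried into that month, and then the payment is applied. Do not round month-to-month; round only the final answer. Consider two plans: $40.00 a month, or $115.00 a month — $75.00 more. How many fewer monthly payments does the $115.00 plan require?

51 fewer payments

Monthly rate r = 14.4%/12 = 1.2% = 0.012.
At $40.00/mo: n = ⌈−ln(1 − rB₀/P)/ln(1+r)⌉ = 70 payments (last $12.15); total interest = total paid − $1,875.00 = $897.15.
At $115.00/mo: 19 payments (last $29.14); total interest $224.14.
Payments saved = 70 − 19 = 51.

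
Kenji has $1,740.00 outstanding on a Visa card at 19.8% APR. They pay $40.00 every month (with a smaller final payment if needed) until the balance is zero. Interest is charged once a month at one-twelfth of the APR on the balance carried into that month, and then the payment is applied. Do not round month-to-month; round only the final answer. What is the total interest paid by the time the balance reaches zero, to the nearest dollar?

$1,352

Monthly rate r = 19.8%/12 = 1.65% = 0.0165.
Payoff takes n = ⌈−ln(1 − rB₀/P)/ln(1+r)⌉ = ⌈77.295⌉ = 78 payments; the last is $11.87.
Total paid = 77·$40.00 + $11.87 = $3,091.87.
Total interest = total paid − principal = $3,091.87 − $1,740.00 = $1,351.87.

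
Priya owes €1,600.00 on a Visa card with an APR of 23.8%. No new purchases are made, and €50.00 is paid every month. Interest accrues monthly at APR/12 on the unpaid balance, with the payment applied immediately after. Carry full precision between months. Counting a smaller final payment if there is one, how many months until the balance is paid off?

52 payments

Monthly rate r = 23.8%/12 = 1.98333% = 0.0198333.
Recurrence: B ← B·(1+r) − €50.00.
Month 1: interest €31.73; balance after payment €1,581.73.
Month 2: interest €31.37; balance after payment €1,563.10.
Closed form: n = −ln(1 − rB₀/P)/ln(1+r) = −ln(0.36533)/ln(1.01983) ≈ 51.272, so the balance reaches zero during payment 52.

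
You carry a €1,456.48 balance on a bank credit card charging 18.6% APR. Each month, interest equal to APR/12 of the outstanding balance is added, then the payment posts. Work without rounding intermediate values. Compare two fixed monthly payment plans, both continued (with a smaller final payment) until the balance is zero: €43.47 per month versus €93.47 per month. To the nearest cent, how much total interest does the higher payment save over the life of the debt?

€390.53

Monthly rate r = 18.6%/12 = 1.55% = 0.0155.
At €43.47/mo: n = ⌈−ln(1 − rB₀/P)/ln(1+r)⌉ = 48 payments (last €27.41); total interest = total paid − €1,456.48 = €614.02.
At €93.47/mo: 18 payments (last €90.98); total interest €223.49.
Interest saved = €614.02 − €223.49 = €390.53.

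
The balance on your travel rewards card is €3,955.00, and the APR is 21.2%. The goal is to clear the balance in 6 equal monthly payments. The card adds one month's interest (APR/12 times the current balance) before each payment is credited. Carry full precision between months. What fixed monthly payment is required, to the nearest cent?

€700.52

Monthly rate r = 21.2%/12 = 1.76667% = 0.0176667.
Level-payment amortization: P = B₀·r / (1 − (1+r)^(−n)) = 3955.00·0.0176667 / (1 − 1.01767^(−6)).
Denominator 1 − (1+r)^(−6) = 0.0997425946.
P = 69.8717 / 0.0997425946 ≈ 700.52.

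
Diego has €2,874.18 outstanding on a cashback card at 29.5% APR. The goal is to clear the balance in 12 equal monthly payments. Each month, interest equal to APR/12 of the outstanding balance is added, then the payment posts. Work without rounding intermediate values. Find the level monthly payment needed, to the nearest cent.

€279.49

Monthly rate r = 29.5%/12 = 2.45833% = 0.0245833.
Level-payment amortization: P = B₀·r / (1 − (1+r)^(−n)) = 2874.18·0.0245833 / (1 − 1.02458^(−12)).
Denominator 1 − (1+r)^(−12) = 0.252807411.
P = 70.6569 / 0.252807411 ≈ 279.49.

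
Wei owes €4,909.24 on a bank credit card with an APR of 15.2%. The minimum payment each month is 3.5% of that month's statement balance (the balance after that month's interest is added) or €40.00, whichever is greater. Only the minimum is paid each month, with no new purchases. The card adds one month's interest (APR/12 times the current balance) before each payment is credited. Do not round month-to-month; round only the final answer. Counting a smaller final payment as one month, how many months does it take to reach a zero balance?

Monthly rate r = 15.2%/12 = 1.26667% = 0.0126667.
While 3.5% of the post-interest balance exceeds €40.00, each month B ← (B·(1+r))·(1 − 0.035), i.e. B shrinks by the factor (1+r)·0.965 = 0.97722.
This holds for months 1–64. Entering month 65 the balance is €1,123.62; 3.5% of the post-interest balance is now below €40.00, so the flat €40.00 minimum applies from here.
From month 65 a fixed €40.00 at rate r clears €1,123.62 in 35 more payments. Total: 64 + 35 = 99 months.

99 months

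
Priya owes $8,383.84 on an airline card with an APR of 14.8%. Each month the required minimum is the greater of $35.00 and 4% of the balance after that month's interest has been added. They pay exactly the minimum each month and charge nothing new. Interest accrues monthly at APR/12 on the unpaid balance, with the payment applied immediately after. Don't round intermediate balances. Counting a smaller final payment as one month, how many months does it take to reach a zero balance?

Monthly rate r = 14.8%/12 = 1.23333% = 0.0123333.
While 4% of the post-interest balance exceeds $35.00, each month B ← (B·(1+r))·(1 − 0.04), i.e. B shrinks by the factor (1+r)·0.96 = 0.97184.
This holds for months 1–80. Entering month 81 the balance is $853.15; 4% of the post-interest balance is now below $35.00, so the flat $35.00 minimum applies from here.
From month 81 a fixed $35.00 at rate r clears $853.15 in 30 more payments. Total: 80 + 30 = 110 months.

110 months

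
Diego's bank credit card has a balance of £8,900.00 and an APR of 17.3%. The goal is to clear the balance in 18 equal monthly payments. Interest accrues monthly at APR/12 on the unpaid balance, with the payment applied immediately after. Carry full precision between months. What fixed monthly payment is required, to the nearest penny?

Monthly rate r = 17.3%/12 = 1.44167% = 0.0144167.
Level-payment amortization: P = B₀·r / (1 − (1+r)^(−n)) = 8900.00·0.0144167 / (1 − 1.01442^(−18)).
Denominator 1 − (1+r)^(−18) = 0.227132166.
P = 128.308 / 0.227132166 ≈ 564.91.

£564.91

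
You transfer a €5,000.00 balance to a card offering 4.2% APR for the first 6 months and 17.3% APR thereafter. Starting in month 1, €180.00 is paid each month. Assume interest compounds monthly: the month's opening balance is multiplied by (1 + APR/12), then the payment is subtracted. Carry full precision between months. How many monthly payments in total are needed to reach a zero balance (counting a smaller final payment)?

34 payments

Promo months 1–6 at r₀ = 4.2%/12 = 0.0035; months 7+ at r₁ = 17.3%/12 = 0.0144167.
After month 6: iterate B ← B·(1+r₀) − €180.00 for 6 months → €4,016.43.
Then at r₁ with €180.00/mo: n₂ = −ln(1 − r₁·B/P)/ln(1+r₁) ≈ 27.12 → 28 more payments.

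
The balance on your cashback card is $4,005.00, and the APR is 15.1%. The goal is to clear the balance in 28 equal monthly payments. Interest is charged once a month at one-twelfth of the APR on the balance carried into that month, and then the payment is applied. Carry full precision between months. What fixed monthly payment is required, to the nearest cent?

Monthly rate r = 15.1%/12 = 1.25833% = 0.0125833.
Level-payment amortization: P = B₀·r / (1 − (1+r)^(−n)) = 4005.00·0.0125833 / (1 − 1.01258^(−28)).
Denominator 1 − (1+r)^(−28) = 0.295407031.
P = 50.3963 / 0.295407031 ≈ 170.60.

$170.60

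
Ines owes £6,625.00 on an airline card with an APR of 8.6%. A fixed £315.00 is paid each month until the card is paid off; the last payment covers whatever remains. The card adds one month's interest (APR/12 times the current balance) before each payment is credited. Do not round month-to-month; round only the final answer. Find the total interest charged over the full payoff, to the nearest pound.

£582

Monthly rate r = 8.6%/12 = 0.716667% = 0.00716667.
Payoff takes n = ⌈−ln(1 − rB₀/P)/ln(1+r)⌉ = ⌈22.878⌉ = 23 payments; the last is £276.73.
Total paid = 22·£315.00 + £276.73 = £7,206.73.
Total interest = total paid − principal = £7,206.73 − £6,625.00 = £581.73.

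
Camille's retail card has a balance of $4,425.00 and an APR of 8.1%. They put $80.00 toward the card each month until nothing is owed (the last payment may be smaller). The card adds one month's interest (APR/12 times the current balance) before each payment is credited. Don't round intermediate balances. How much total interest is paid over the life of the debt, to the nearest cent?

Monthly rate r = 8.1%/12 = 0.675% = 0.00675.
Payoff takes n = ⌈−ln(1 − rB₀/P)/ln(1+r)⌉ = ⌈69.475⌉ = 70 payments; the last is $38.08.
Total paid = 69·$80.00 + $38.08 = $5,558.08.
Total interest = total paid − principal = $5,558.08 − $4,425.00 = $1,133.08.

$1,133.08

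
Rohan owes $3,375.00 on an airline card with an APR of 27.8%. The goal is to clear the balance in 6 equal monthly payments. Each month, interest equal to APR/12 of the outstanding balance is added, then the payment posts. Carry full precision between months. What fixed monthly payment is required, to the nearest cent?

$608.98

Monthly rate r = 27.8%/12 = 2.31667% = 0.0231667.
Level-payment amortization: P = B₀·r / (1 − (1+r)^(−n)) = 3375.00·0.0231667 / (1 − 1.02317^(−6)).
Denominator 1 − (1+r)^(−6) = 0.128391008.
P = 78.1875 / 0.128391008 ≈ 608.98.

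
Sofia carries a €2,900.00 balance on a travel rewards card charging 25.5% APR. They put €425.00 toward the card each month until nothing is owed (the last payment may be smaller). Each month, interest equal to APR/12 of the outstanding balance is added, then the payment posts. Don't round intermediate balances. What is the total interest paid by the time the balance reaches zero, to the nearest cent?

€267.35

Monthly rate r = 25.5%/12 = 2.125% = 0.02125.
Payoff takes n = ⌈−ln(1 − rB₀/P)/ln(1+r)⌉ = ⌈7.450⌉ = 8 payments; the last is €192.35.
Total paid = 7·€425.00 + €192.35 = €3,167.35.
Total interest = total paid − principal = €3,167.35 − €2,900.00 = €267.35.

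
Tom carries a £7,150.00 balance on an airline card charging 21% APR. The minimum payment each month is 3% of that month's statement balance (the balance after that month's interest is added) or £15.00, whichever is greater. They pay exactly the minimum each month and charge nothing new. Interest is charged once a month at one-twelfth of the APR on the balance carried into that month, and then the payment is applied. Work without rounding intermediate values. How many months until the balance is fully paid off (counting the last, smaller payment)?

Monthly rate r = 21%/12 = 1.75% = 0.0175.
While 3% of the post-interest balance exceeds £15.00, each month B ← (B·(1+r))·(1 − 0.03), i.e. B shrinks by the factor (1+r)·0.97 = 0.98698.
This holds for months 1–205. Entering month 206 the balance is £486.48; 3% of the post-interest balance is now below £15.00, so the flat £15.00 minimum applies from here.
From month 206 a fixed £15.00 at rate r clears £486.48 in 49 more payments. Total: 205 + 49 = 254 months.

254 months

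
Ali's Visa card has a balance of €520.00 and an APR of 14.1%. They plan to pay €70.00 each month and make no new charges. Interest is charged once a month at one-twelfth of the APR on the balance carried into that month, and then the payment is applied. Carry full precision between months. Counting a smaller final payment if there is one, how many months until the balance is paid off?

Monthly rate r = 14.1%/12 = 1.175% = 0.01175.
Recurrence: B ← B·(1+r) − €70.00.
Month 1: interest €6.11; balance after payment €456.11.
Month 2: interest €5.36; balance after payment €391.47.
Closed form: n = −ln(1 − rB₀/P)/ln(1+r) = −ln(0.91271)/ln(1.01175) ≈ 7.819, so the balance reaches zero during payment 8.

8 payments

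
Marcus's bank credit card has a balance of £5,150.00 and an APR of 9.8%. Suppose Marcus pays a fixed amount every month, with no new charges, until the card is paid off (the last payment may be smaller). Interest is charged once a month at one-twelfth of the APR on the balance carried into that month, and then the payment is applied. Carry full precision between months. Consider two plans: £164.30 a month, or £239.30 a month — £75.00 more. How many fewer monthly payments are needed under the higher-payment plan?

13 fewer payments

Monthly rate r = 9.8%/12 = 0.816667% = 0.00816667.
At £164.30/mo: n = ⌈−ln(1 − rB₀/P)/ln(1+r)⌉ = 37 payments (last £58.49); total interest = total paid − £5,150.00 = £823.29.
At £239.30/mo: 24 payments (last £183.11); total interest £537.01.
Payments saved = 37 − 24 = 13.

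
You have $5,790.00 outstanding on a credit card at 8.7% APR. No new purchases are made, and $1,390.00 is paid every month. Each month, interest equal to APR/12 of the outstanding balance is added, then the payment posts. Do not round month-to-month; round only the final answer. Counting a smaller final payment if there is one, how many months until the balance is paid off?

5 months

Monthly rate r = 8.7%/12 = 0.725% = 0.00725.
Recurrence: B ← B·(1+r) − $1,390.00.
Month 1: interest $41.98; balance after payment $4,441.98.
Month 2: interest $32.20; balance after payment $3,084.18.
Month 3: interest $22.36; balance after payment $1,716.54.
Month 4: interest $12.44; balance after payment $338.99.
Month 5: interest $2.46; balance after payment $0.00.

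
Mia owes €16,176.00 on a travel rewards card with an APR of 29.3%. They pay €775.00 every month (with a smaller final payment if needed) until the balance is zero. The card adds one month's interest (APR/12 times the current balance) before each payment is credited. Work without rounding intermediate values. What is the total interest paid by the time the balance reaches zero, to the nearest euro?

Monthly rate r = 29.3%/12 = 2.44167% = 0.0244167.
Payoff takes n = ⌈−ln(1 − rB₀/P)/ln(1+r)⌉ = ⌈29.540⌉ = 30 payments; the last is €420.61.
Total paid = 29·€775.00 + €420.61 = €22,895.61.
Total interest = total paid − principal = €22,895.61 − €16,176.00 = €6,719.61.

€6,720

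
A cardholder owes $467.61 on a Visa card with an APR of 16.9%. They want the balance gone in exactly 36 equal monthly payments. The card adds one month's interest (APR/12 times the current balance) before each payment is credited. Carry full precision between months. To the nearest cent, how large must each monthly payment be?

$16.65

Monthly rate r = 16.9%/12 = 1.40833% = 0.0140833.
Level-payment amortization: P = B₀·r / (1 − (1+r)^(−n)) = 467.61·0.0140833 / (1 − 1.01408^(−36)).
Denominator 1 − (1+r)^(−36) = 0.39556615.
P = 6.58551 / 0.39556615 ≈ 16.65.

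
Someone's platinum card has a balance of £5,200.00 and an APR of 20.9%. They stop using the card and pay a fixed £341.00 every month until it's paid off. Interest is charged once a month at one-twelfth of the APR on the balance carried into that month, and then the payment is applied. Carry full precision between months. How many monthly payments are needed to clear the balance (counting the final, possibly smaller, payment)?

Monthly rate r = 20.9%/12 = 1.74167% = 0.0174167.
Recurrence: B ← B·(1+r) − £341.00.
Month 1: interest £90.57; balance after payment £4,949.57.
Month 2: interest £86.20; balance after payment £4,694.77.
Closed form: n = −ln(1 − rB₀/P)/ln(1+r) = −ln(0.73441)/ln(1.01742) ≈ 17.878, so the balance reaches zero during payment 18.

18 payments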